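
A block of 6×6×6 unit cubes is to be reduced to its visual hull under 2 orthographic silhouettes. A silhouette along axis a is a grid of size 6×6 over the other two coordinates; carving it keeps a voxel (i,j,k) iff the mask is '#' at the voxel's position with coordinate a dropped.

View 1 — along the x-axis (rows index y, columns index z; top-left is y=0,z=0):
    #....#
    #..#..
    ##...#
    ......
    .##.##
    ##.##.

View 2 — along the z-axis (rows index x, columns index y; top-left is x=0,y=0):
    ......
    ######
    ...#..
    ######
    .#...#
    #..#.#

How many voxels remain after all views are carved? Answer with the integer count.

|visual hull| = 42

start: 6×6×6 = 216 voxels
step 1: project along x, AND mask (15/36) → |grid| = 90
step 2: project along z, AND mask (18/36) → |grid| = 42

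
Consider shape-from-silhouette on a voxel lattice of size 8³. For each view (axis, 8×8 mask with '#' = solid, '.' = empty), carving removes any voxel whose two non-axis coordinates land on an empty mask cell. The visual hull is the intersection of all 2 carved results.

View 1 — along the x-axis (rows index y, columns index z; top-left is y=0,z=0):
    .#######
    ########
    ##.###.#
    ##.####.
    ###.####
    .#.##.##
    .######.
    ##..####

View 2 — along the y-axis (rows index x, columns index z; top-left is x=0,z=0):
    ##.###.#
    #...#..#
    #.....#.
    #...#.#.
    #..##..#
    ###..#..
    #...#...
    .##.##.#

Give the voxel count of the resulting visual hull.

start: 8×8×8 = 512 voxels
after view 1 [x-axis, 51 of 64 cells solid] → remaining = 408
after view 2 [y-axis, 29 of 64 cells solid] → remaining = 186

voxel count = 186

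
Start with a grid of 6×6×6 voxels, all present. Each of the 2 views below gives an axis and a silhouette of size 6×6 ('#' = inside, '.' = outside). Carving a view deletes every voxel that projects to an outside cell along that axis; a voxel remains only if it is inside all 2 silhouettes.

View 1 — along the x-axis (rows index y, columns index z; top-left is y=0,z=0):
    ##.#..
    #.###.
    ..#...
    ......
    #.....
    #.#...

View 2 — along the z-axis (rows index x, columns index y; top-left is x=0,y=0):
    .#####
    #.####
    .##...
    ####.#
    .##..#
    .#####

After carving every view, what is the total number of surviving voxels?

voxel count = 45

before carving: 216 voxels (6×6×6)
  1. axis=0 (YZ plane), |mask|=11  ⇒  voxels=66
  2. axis=2 (XY plane), |mask|=25  ⇒  voxels=45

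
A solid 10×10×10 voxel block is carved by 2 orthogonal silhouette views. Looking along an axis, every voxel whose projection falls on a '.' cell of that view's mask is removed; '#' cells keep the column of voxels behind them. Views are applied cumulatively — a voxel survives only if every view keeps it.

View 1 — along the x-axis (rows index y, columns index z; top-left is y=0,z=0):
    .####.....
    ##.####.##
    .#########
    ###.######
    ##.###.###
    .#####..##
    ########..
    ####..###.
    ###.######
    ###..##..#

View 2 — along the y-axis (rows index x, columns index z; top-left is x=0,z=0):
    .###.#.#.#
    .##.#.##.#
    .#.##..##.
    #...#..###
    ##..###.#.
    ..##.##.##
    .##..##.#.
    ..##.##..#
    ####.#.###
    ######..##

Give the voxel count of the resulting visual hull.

|visual hull| = 455

initial block: 10^3 = 1000
after view 1 [x-axis, 75 of 100 cells solid] → remaining = 750
after view 2 [y-axis, 60 of 100 cells solid] → remaining = 455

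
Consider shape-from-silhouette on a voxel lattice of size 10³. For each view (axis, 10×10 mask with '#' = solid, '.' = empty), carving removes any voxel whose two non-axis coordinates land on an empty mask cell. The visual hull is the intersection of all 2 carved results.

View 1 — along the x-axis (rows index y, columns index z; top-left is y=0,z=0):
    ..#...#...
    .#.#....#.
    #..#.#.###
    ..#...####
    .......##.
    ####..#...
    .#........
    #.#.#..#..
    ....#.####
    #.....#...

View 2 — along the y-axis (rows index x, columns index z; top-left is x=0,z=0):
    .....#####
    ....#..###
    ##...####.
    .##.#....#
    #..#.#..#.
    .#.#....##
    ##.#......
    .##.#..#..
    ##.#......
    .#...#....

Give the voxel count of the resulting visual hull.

remaining voxels: 134

initial block: 10^3 = 1000
step 1: project along x, AND mask (35/100) → |grid| = 350
step 2: project along y, AND mask (39/100) → |grid| = 134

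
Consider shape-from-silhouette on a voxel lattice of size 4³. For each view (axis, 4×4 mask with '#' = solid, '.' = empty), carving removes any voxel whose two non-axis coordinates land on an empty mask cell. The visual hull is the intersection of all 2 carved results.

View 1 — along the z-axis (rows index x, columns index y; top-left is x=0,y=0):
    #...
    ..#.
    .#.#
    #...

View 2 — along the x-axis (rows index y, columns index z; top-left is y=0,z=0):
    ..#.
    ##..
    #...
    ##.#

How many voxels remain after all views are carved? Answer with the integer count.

start: 4×4×4 = 64 voxels
carve view 1 (along z, XY-mask fill 5/16): 20 voxels remain
carve view 2 (along x, YZ-mask fill 7/16): 8 voxels remain

8 voxels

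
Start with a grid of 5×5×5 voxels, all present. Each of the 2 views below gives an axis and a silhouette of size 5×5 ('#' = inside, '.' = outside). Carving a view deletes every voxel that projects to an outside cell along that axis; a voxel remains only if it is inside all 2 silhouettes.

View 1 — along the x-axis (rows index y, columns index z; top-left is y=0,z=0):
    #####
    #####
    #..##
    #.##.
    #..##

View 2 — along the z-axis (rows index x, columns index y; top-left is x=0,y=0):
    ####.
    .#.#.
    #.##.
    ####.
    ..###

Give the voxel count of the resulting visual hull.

|visual hull| = 60

start: 5×5×5 = 125 voxels
[1] x-view keeps 19 columns → grid now 95
[2] z-view keeps 16 columns → grid now 60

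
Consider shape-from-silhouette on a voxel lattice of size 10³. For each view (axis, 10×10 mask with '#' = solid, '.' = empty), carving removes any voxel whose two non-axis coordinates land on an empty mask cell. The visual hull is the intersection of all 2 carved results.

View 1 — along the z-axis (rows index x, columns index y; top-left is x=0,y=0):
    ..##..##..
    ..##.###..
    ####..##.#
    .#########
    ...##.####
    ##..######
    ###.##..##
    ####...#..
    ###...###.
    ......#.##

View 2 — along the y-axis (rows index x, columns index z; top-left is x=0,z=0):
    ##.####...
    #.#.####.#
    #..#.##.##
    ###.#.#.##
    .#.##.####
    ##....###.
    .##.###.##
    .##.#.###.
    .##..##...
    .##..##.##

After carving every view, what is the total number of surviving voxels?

|visual hull| = 367

start: 10×10×10 = 1000 voxels
carve view 1 (along z, XY-mask fill 60/100): 600 voxels remain
carve view 2 (along y, XZ-mask fill 61/100): 367 voxels remain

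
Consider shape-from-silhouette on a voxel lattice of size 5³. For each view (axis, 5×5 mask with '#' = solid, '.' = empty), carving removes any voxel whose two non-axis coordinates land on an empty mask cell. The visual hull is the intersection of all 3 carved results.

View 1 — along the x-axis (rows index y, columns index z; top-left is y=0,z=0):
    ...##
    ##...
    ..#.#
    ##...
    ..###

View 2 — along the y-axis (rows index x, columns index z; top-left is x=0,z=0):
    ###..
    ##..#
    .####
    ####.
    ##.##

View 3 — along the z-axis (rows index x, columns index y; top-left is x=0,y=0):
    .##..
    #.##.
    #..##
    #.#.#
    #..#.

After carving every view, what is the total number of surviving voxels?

voxel count = 21

start: 5×5×5 = 125 voxels
step 1: project along x, AND mask (11/25) → |grid| = 55
step 2: project along y, AND mask (18/25) → |grid| = 39
step 3: project along z, AND mask (13/25) → |grid| = 21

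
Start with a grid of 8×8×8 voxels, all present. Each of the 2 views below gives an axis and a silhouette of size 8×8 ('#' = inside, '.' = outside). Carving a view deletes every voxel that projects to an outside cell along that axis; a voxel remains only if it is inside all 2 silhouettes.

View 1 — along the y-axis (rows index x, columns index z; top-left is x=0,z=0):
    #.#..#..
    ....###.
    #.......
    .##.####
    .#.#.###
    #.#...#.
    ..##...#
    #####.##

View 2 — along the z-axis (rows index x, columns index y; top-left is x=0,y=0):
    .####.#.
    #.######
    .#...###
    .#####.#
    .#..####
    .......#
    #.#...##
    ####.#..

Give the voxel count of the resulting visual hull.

before carving: 512 voxels (8×8×8)
after view 1 [y-axis, 31 of 64 cells solid] → remaining = 248
after view 2 [z-axis, 37 of 64 cells solid] → remaining = 151

remaining voxels: 151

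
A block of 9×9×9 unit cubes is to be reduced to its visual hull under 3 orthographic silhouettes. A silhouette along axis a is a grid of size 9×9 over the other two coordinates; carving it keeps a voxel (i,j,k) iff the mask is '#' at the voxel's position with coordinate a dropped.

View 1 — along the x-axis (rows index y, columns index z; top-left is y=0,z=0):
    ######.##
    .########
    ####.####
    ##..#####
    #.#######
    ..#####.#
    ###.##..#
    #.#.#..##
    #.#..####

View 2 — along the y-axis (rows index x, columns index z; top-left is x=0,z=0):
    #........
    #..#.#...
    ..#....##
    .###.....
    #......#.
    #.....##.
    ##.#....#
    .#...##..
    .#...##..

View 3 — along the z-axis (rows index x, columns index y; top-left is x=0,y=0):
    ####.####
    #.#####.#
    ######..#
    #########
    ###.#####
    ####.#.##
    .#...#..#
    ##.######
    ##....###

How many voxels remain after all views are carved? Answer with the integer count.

|visual hull| = 120

before carving: 729 voxels (9×9×9)
after view 1 [x-axis, 62 of 81 cells solid] → remaining = 558
after view 2 [y-axis, 25 of 81 cells solid] → remaining = 167
after view 3 [z-axis, 62 of 81 cells solid] → remaining = 120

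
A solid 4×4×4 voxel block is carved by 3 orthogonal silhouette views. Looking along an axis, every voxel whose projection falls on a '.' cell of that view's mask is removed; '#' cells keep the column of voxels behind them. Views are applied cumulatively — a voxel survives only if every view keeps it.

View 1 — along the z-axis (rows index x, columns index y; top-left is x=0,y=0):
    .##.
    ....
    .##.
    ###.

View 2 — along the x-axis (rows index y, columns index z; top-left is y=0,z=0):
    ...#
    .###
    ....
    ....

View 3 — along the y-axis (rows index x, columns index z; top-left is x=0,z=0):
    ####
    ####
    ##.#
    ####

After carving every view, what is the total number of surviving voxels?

|visual hull| = 9

full grid |V| = 64
V1 z: intersect with XY mask (7 set) -- 28 left
V2 x: intersect with YZ mask (4 set) -- 10 left
V3 y: intersect with XZ mask (15 set) -- 9 left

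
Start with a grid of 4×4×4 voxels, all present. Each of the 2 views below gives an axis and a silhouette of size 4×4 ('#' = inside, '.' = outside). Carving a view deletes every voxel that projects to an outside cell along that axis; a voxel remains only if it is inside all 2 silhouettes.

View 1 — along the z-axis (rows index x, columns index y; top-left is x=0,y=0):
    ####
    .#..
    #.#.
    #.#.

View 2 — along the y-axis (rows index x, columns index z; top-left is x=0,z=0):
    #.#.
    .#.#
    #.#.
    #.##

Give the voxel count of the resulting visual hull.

voxel count = 20

full grid |V| = 64
V1 z: intersect with XY mask (9 set) -- 36 left
V2 y: intersect with XZ mask (9 set) -- 20 left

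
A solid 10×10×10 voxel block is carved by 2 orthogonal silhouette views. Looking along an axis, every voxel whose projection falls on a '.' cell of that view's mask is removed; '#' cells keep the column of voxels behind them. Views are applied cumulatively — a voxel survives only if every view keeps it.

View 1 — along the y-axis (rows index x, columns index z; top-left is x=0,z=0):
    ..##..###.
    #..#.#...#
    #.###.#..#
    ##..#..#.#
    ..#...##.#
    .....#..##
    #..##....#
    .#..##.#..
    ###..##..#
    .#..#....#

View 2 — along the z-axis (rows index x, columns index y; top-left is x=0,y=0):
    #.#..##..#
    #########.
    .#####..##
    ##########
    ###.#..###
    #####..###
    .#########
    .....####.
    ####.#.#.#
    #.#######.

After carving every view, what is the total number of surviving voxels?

voxel count = 323

initial block: 10^3 = 1000
[1] y-view keeps 44 columns → grid now 440
[2] z-view keeps 74 columns → grid now 323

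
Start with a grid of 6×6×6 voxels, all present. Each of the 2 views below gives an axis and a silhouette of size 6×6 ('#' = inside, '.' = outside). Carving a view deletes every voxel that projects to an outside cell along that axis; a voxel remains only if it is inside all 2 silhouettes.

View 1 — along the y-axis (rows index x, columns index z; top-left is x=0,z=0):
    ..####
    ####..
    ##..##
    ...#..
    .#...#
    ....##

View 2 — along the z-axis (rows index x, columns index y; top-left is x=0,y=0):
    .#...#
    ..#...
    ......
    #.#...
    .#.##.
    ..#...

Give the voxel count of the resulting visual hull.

voxel count = 22

start: 6×6×6 = 216 voxels
carve view 1 (along y, XZ-mask fill 17/36): 102 voxels remain
carve view 2 (along z, XY-mask fill 9/36): 22 voxels remain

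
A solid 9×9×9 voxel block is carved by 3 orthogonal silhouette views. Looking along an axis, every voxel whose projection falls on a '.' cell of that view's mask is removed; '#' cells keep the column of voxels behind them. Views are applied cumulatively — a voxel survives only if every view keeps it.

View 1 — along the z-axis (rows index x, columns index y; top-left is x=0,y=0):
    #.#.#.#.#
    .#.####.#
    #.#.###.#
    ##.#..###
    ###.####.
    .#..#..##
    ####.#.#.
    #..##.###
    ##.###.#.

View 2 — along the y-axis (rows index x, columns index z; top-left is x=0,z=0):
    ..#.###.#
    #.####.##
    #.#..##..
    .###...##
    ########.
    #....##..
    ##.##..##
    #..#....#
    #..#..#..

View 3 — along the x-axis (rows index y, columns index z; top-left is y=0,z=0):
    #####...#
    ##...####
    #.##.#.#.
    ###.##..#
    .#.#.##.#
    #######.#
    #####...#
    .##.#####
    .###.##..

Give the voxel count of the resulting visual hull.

full grid |V| = 729
after view 1 [z-axis, 52 of 81 cells solid] → remaining = 468
after view 2 [y-axis, 44 of 81 cells solid] → remaining = 261
after view 3 [x-axis, 54 of 81 cells solid] → remaining = 171

|visual hull| = 171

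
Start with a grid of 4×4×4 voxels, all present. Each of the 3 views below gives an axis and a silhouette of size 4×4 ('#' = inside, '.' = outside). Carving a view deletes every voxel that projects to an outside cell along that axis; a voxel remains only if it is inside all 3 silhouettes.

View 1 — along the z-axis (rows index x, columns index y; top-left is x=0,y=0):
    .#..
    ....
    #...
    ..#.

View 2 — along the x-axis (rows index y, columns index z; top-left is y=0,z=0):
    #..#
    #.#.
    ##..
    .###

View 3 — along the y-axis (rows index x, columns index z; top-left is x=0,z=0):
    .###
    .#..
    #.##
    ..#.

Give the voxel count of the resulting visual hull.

|visual hull| = 3

before carving: 64 voxels (4×4×4)
step 1: project along z, AND mask (3/16) → |grid| = 12
step 2: project along x, AND mask (9/16) → |grid| = 6
step 3: project along y, AND mask (8/16) → |grid| = 3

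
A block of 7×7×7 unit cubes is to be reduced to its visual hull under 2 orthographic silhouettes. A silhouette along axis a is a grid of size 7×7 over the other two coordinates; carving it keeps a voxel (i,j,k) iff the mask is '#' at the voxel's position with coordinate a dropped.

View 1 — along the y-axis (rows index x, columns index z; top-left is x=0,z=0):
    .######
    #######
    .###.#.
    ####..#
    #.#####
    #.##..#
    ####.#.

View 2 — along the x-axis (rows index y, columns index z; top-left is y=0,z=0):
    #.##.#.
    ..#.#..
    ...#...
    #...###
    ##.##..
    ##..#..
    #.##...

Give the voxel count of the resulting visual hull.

111 voxels

before carving: 343 voxels (7×7×7)
carve view 1 (along y, XZ-mask fill 37/49): 259 voxels remain
carve view 2 (along x, YZ-mask fill 21/49): 111 voxels remain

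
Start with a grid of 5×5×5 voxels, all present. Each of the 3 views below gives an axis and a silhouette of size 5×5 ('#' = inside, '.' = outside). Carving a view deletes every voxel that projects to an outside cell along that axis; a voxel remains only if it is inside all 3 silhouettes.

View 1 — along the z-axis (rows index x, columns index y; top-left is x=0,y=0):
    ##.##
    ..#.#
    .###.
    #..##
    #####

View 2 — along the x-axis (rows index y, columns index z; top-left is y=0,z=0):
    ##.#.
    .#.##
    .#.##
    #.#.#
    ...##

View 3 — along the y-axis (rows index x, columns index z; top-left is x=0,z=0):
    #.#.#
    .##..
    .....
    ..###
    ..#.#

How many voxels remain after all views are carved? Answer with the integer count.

start: 5×5×5 = 125 voxels
after view 1 [z-axis, 17 of 25 cells solid] → remaining = 85
after view 2 [x-axis, 14 of 25 cells solid] → remaining = 47
after view 3 [y-axis, 10 of 25 cells solid] → remaining = 17

remaining voxels: 17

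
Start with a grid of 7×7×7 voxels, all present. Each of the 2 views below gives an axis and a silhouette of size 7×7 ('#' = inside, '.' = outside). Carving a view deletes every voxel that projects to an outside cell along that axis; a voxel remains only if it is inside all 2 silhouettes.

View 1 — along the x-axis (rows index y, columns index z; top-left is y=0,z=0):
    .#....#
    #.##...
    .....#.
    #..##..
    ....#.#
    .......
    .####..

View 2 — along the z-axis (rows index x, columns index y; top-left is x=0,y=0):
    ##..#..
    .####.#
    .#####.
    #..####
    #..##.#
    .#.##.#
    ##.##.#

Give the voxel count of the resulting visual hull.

voxel count = 77

initial block: 7^3 = 343
  1. axis=0 (YZ plane), |mask|=15  ⇒  voxels=105
  2. axis=2 (XY plane), |mask|=31  ⇒  voxels=77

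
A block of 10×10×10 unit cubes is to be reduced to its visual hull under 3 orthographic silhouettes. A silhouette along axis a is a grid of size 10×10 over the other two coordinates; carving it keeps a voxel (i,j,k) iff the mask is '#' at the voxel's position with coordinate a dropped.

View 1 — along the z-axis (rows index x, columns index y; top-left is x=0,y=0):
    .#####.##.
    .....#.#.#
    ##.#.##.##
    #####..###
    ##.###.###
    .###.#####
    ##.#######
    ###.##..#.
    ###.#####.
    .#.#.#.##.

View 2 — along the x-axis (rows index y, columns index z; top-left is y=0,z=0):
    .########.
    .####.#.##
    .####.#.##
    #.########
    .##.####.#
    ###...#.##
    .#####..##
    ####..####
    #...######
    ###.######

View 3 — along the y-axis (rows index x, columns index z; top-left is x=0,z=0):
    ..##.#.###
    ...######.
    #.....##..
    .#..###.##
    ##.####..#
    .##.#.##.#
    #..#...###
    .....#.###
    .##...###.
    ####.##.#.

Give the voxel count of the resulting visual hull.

|visual hull| = 280

before carving: 1000 voxels (10×10×10)
[1] z-view keeps 69 columns → grid now 690
[2] x-view keeps 75 columns → grid now 514
[3] y-view keeps 55 columns → grid now 280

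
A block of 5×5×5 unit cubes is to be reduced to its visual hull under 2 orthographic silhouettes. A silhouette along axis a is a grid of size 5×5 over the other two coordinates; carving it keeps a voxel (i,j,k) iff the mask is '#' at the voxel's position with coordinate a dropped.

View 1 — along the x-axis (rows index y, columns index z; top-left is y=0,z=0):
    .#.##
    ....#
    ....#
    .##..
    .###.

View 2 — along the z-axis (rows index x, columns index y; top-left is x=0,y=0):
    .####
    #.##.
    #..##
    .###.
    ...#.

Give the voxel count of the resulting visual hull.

start: 5×5×5 = 125 voxels
V1 x: intersect with YZ mask (10 set) -- 50 left
V2 z: intersect with XY mask (14 set) -- 27 left

|visual hull| = 27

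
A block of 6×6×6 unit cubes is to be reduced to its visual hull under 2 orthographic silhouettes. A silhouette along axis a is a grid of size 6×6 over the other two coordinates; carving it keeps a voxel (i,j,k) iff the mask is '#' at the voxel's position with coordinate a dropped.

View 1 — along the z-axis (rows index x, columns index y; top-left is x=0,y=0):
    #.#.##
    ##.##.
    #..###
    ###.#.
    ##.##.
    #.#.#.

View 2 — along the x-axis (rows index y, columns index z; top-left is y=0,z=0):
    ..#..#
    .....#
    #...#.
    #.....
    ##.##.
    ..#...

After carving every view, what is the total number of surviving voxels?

remaining voxels: 50

start: 6×6×6 = 216 voxels
after view 1 [z-axis, 23 of 36 cells solid] → remaining = 138
after view 2 [x-axis, 11 of 36 cells solid] → remaining = 50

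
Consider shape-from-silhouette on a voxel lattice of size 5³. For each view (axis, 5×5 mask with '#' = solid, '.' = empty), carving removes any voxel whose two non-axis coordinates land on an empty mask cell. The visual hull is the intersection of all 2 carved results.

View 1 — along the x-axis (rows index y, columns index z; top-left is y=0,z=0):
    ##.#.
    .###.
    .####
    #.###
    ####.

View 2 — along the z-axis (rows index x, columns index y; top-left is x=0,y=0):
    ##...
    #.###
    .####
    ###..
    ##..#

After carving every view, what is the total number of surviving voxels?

56 voxels

before carving: 125 voxels (5×5×5)
step 1: project along x, AND mask (18/25) → |grid| = 90
step 2: project along z, AND mask (16/25) → |grid| = 56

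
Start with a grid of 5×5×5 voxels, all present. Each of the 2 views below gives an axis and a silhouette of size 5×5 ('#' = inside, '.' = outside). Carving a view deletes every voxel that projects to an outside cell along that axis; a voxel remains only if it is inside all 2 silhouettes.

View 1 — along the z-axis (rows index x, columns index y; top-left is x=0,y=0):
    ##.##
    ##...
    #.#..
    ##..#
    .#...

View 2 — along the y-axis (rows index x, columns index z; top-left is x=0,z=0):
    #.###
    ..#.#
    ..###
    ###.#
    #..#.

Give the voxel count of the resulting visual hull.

voxel count = 40

start: 5×5×5 = 125 voxels
[1] z-view keeps 12 columns → grid now 60
[2] y-view keeps 15 columns → grid now 40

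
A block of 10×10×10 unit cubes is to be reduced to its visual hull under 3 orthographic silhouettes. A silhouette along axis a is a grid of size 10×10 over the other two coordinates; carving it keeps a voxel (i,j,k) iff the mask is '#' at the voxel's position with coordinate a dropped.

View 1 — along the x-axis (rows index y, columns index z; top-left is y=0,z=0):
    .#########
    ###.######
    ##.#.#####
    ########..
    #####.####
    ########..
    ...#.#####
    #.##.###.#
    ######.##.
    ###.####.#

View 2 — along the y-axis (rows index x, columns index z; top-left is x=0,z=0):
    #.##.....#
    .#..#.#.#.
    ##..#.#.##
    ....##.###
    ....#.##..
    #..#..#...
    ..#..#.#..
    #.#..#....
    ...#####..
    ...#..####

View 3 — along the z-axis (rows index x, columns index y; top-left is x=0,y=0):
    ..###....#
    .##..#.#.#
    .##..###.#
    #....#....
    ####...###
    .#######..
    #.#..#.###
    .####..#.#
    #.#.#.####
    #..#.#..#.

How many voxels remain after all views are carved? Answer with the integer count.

|visual hull| = 174

full grid |V| = 1000
after view 1 [x-axis, 80 of 100 cells solid] → remaining = 800
after view 2 [y-axis, 41 of 100 cells solid] → remaining = 331
after view 3 [z-axis, 54 of 100 cells solid] → remaining = 174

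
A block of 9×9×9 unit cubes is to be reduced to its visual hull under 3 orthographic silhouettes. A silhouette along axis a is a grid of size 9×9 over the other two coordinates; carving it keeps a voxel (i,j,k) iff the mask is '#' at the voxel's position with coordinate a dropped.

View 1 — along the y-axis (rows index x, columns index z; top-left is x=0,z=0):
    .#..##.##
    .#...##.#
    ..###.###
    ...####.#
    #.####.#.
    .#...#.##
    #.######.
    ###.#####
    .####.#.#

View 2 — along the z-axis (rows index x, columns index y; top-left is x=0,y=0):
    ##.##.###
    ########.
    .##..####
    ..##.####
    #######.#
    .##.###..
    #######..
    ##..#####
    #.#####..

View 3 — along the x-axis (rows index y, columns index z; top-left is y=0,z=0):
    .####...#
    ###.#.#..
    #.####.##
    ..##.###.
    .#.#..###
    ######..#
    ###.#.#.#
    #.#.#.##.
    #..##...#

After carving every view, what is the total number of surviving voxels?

|visual hull| = 207

full grid |V| = 729
  1. axis=1 (XZ plane), |mask|=51  ⇒  voxels=459
  2. axis=2 (XY plane), |mask|=60  ⇒  voxels=342
  3. axis=0 (YZ plane), |mask|=49  ⇒  voxels=207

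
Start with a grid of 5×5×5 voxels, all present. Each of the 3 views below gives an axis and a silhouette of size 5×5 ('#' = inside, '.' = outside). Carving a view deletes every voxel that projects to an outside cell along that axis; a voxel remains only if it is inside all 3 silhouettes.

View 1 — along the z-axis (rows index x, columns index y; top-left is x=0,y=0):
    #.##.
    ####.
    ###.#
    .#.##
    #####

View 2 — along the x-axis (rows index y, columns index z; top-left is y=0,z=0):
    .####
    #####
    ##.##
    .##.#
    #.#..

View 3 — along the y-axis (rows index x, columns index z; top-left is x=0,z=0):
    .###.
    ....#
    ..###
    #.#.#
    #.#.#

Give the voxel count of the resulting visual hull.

initial block: 5^3 = 125
V1 z: intersect with XY mask (19 set) -- 95 left
V2 x: intersect with YZ mask (18 set) -- 70 left
V3 y: intersect with XZ mask (13 set) -- 38 left

voxel count = 38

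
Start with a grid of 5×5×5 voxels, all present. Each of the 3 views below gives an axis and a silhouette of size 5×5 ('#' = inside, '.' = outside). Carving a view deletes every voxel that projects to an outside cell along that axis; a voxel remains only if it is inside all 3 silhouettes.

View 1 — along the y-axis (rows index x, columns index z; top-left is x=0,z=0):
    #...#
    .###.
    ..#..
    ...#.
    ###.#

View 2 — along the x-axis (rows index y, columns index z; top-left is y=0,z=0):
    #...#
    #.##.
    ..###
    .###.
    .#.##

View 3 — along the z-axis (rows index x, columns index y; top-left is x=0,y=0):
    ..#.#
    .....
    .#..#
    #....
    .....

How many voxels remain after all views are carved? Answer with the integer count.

|visual hull| = 3

full grid |V| = 125
carve view 1 (along y, XZ-mask fill 11/25): 55 voxels remain
carve view 2 (along x, YZ-mask fill 14/25): 31 voxels remain
carve view 3 (along z, XY-mask fill 5/25): 3 voxels remain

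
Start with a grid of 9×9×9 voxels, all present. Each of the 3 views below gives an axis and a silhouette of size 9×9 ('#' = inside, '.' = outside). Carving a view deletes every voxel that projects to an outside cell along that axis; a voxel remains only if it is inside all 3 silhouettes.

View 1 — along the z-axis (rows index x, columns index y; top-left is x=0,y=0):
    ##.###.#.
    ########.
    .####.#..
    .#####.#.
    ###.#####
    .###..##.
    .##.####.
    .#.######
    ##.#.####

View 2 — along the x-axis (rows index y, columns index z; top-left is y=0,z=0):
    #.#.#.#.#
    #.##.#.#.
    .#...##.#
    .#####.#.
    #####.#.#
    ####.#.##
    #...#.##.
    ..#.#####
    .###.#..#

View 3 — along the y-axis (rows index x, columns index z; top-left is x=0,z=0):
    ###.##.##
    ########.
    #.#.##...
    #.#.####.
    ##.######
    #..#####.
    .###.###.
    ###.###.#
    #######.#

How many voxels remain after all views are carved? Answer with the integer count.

voxel count = 243

initial block: 9^3 = 729
  1. axis=2 (XY plane), |mask|=58  ⇒  voxels=522
  2. axis=0 (YZ plane), |mask|=49  ⇒  voxels=320
  3. axis=1 (XZ plane), |mask|=60  ⇒  voxels=243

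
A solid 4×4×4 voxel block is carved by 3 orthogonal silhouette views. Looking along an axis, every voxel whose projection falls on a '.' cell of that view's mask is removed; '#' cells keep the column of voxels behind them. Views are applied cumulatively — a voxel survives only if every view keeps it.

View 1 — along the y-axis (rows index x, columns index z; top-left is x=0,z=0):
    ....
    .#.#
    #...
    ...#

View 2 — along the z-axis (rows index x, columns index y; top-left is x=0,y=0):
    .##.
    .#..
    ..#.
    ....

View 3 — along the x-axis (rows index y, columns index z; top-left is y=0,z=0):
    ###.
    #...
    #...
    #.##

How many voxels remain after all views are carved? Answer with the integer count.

start: 4×4×4 = 64 voxels
after view 1 [y-axis, 4 of 16 cells solid] → remaining = 16
after view 2 [z-axis, 4 of 16 cells solid] → remaining = 3
after view 3 [x-axis, 8 of 16 cells solid] → remaining = 1

remaining voxels: 1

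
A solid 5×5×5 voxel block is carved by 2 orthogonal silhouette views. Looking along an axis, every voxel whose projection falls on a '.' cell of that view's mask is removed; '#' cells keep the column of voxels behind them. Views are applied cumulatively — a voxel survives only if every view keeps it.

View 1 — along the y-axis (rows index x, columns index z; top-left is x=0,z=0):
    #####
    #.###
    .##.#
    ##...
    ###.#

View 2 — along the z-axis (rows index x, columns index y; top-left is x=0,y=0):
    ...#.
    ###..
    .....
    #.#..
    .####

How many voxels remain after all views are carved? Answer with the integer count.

initial block: 5^3 = 125
after view 1 [y-axis, 18 of 25 cells solid] → remaining = 90
after view 2 [z-axis, 10 of 25 cells solid] → remaining = 37

37 voxels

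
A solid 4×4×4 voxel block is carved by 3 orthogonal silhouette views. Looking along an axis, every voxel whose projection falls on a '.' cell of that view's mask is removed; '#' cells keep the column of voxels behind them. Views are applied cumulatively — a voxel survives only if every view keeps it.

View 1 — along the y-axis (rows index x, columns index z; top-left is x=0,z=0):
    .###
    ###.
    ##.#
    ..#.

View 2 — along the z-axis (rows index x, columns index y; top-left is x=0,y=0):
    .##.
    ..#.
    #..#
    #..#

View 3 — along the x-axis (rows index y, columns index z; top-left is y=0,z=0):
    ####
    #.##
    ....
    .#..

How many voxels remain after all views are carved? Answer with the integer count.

|visual hull| = 7

initial block: 4^3 = 64
V1 y: intersect with XZ mask (10 set) -- 40 left
V2 z: intersect with XY mask (7 set) -- 17 left
V3 x: intersect with YZ mask (8 set) -- 7 left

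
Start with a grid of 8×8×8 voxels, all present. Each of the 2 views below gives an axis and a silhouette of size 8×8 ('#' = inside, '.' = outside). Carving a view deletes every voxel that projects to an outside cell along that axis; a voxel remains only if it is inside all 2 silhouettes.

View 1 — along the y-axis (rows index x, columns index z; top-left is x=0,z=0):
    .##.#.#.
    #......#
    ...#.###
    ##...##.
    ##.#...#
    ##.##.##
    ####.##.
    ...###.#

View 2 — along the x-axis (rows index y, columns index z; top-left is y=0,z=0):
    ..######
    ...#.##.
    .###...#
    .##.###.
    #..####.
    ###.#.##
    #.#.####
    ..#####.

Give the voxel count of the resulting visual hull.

full grid |V| = 512
after view 1 [y-axis, 34 of 64 cells solid] → remaining = 272
after view 2 [x-axis, 40 of 64 cells solid] → remaining = 164

164 voxels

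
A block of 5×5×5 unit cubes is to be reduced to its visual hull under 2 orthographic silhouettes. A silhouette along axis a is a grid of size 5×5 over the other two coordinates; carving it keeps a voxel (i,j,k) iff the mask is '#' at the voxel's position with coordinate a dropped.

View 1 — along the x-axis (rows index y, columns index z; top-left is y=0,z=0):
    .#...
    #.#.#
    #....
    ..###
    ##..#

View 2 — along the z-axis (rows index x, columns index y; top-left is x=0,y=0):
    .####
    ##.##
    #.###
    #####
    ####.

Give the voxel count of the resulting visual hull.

before carving: 125 voxels (5×5×5)
carve view 1 (along x, YZ-mask fill 11/25): 55 voxels remain
carve view 2 (along z, XY-mask fill 21/25): 47 voxels remain

|visual hull| = 47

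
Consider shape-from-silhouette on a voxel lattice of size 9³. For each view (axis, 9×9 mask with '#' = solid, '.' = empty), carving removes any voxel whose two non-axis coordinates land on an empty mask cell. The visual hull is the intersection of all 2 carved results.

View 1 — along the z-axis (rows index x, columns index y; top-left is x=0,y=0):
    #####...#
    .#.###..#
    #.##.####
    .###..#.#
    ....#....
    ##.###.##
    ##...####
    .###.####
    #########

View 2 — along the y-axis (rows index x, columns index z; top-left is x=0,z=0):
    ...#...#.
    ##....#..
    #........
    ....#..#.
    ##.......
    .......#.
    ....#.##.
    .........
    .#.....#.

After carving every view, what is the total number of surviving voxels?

voxel count = 89

initial block: 9^3 = 729
[1] z-view keeps 53 columns → grid now 477
[2] y-view keeps 16 columns → grid now 89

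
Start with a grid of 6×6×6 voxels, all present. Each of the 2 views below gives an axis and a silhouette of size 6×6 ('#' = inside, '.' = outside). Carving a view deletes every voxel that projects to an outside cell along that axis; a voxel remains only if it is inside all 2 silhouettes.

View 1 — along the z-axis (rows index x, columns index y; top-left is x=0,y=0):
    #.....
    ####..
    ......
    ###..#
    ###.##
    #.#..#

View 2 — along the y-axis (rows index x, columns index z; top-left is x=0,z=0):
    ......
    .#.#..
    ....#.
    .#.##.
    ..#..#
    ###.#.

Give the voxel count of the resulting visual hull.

start: 6×6×6 = 216 voxels
carve view 1 (along z, XY-mask fill 17/36): 102 voxels remain
carve view 2 (along y, XZ-mask fill 12/36): 42 voxels remain

voxel count = 42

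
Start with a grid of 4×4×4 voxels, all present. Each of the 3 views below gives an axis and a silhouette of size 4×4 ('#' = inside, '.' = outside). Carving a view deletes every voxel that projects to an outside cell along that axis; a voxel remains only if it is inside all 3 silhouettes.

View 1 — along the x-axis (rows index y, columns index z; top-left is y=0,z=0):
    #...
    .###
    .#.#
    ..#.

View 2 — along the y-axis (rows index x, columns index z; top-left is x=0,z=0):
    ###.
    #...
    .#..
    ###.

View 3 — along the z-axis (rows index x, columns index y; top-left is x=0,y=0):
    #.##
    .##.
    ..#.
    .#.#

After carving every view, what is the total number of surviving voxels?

|visual hull| = 7

full grid |V| = 64
carve view 1 (along x, YZ-mask fill 7/16): 28 voxels remain
carve view 2 (along y, XZ-mask fill 8/16): 13 voxels remain
carve view 3 (along z, XY-mask fill 8/16): 7 voxels remain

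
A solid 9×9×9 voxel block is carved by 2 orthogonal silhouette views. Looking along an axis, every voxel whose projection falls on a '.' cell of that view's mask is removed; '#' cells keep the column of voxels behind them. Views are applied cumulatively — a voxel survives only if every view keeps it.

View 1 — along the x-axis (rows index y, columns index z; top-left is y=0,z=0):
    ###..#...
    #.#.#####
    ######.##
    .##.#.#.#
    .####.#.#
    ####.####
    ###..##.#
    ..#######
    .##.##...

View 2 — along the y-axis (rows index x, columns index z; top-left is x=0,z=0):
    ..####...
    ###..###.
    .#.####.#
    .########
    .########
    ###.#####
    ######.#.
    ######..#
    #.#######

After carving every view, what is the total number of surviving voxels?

before carving: 729 voxels (9×9×9)
after view 1 [x-axis, 55 of 81 cells solid] → remaining = 495
after view 2 [y-axis, 62 of 81 cells solid] → remaining = 387

387 voxels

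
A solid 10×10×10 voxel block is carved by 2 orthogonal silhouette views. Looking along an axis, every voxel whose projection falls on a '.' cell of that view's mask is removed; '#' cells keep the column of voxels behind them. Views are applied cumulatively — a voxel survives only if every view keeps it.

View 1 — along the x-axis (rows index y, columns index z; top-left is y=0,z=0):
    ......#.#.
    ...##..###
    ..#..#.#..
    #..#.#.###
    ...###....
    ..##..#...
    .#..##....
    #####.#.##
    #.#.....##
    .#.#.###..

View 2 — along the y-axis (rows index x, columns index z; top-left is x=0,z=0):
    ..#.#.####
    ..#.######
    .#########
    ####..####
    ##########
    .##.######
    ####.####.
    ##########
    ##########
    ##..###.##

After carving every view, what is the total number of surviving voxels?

348 voxels

before carving: 1000 voxels (10×10×10)
step 1: project along x, AND mask (42/100) → |grid| = 420
step 2: project along y, AND mask (83/100) → |grid| = 348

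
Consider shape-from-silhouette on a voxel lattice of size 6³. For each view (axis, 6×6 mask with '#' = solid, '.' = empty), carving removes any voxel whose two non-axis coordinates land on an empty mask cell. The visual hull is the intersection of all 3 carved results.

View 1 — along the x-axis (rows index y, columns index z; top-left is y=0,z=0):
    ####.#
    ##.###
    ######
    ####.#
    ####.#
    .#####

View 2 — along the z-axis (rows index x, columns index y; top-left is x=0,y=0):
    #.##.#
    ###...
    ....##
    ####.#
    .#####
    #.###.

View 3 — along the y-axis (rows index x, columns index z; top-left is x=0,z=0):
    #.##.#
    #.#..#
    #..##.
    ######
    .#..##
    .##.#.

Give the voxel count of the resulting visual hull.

start: 6×6×6 = 216 voxels
step 1: project along x, AND mask (31/36) → |grid| = 186
step 2: project along z, AND mask (23/36) → |grid| = 120
step 3: project along y, AND mask (22/36) → |grid| = 75

remaining voxels: 75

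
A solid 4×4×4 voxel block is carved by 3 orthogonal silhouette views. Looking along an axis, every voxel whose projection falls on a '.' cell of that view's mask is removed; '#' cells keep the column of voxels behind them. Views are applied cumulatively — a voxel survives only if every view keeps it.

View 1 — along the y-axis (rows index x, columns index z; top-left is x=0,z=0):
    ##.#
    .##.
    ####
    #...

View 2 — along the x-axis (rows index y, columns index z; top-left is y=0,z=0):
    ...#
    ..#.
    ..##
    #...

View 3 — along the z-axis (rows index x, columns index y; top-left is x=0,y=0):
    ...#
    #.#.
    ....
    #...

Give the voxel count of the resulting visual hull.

full grid |V| = 64
V1 y: intersect with XZ mask (10 set) -- 40 left
V2 x: intersect with YZ mask (5 set) -- 11 left
V3 z: intersect with XY mask (4 set) -- 2 left

|visual hull| = 2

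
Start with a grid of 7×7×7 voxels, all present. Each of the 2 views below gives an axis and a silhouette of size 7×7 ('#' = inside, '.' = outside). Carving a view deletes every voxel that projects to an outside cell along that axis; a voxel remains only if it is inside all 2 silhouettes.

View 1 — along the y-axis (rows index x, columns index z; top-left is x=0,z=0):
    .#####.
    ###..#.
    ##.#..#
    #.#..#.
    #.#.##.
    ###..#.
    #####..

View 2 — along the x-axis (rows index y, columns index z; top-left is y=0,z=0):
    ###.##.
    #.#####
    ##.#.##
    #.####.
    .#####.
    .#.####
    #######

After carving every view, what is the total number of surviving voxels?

160 voxels

full grid |V| = 343
  1. axis=1 (XZ plane), |mask|=29  ⇒  voxels=203
  2. axis=0 (YZ plane), |mask|=38  ⇒  voxels=160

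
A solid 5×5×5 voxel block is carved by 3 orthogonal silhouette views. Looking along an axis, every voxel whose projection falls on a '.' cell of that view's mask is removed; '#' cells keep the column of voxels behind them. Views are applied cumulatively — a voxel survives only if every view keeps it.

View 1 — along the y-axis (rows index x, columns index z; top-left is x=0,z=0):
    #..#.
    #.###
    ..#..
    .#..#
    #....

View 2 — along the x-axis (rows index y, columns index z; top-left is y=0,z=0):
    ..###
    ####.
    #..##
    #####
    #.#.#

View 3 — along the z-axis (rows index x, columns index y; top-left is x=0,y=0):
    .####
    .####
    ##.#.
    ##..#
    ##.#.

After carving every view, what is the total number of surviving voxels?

before carving: 125 voxels (5×5×5)
V1 y: intersect with XZ mask (10 set) -- 50 left
V2 x: intersect with YZ mask (18 set) -- 38 left
V3 z: intersect with XY mask (17 set) -- 28 left

remaining voxels: 28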